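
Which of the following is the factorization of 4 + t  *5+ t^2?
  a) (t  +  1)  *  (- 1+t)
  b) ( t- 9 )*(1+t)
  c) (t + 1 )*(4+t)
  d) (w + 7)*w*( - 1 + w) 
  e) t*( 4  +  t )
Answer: c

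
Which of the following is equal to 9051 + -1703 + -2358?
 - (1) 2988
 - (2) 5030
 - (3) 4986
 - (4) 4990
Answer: 4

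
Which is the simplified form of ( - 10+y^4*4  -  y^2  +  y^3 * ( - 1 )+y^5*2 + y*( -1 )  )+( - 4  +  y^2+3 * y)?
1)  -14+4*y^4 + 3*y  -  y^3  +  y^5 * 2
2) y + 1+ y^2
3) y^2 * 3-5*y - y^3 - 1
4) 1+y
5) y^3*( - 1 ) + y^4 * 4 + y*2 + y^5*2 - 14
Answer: 5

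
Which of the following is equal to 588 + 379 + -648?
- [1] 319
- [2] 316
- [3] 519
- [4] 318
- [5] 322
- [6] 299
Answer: 1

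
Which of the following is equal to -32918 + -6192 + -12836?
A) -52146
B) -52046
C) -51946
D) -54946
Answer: C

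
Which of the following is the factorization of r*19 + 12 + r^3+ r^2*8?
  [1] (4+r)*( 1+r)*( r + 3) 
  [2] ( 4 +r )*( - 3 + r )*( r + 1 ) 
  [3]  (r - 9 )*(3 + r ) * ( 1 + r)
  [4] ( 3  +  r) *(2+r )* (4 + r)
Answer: 1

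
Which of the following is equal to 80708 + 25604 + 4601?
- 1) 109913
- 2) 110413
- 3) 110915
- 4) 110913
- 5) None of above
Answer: 4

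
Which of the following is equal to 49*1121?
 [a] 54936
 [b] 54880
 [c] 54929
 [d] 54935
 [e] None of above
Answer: c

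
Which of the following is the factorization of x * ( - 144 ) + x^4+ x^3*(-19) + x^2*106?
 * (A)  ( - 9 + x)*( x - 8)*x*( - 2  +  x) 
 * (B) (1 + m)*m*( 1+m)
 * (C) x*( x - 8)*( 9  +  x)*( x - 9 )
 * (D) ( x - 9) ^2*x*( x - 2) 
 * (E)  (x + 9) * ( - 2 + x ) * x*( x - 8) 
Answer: A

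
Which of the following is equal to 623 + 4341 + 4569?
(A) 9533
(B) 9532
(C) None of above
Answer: A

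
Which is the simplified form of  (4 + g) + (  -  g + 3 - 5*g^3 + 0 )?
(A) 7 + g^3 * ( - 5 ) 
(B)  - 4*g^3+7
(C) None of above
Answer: A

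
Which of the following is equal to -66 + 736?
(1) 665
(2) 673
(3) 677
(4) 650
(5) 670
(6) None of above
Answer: 5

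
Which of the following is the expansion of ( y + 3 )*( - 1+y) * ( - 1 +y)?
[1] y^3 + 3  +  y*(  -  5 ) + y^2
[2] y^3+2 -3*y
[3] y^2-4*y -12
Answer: 1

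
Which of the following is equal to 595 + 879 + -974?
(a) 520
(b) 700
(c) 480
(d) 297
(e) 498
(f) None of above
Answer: f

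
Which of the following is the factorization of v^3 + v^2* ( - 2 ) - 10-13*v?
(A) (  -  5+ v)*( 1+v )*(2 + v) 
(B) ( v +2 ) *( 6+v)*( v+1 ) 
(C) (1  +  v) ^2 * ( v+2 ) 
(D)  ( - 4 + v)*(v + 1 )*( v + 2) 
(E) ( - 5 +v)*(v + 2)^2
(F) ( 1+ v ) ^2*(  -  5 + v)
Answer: A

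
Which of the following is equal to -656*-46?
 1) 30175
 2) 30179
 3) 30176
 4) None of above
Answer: 3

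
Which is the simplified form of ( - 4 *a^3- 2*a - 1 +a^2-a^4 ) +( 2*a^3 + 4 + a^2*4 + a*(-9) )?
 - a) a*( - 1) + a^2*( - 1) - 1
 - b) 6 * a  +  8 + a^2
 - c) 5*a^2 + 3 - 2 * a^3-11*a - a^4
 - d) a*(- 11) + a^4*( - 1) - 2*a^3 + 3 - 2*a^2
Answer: c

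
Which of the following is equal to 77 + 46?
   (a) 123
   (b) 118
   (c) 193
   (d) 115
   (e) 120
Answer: a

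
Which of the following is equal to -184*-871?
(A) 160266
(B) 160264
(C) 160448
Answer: B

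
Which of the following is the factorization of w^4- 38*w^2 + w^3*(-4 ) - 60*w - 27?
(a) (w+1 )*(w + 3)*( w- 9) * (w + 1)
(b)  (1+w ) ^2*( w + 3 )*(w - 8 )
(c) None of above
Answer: a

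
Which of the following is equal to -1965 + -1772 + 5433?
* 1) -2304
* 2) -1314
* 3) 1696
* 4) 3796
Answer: 3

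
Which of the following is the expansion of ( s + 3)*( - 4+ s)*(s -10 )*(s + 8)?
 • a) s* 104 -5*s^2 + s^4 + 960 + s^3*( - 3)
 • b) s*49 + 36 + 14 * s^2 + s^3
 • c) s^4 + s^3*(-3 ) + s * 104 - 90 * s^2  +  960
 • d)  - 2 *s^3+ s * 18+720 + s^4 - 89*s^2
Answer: c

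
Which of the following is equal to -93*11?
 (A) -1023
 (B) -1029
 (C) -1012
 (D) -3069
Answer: A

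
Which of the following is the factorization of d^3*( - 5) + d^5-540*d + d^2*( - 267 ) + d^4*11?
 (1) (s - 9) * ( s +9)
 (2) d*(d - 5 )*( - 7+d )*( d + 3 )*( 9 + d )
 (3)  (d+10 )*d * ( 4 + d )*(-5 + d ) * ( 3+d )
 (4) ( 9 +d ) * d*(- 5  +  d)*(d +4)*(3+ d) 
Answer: 4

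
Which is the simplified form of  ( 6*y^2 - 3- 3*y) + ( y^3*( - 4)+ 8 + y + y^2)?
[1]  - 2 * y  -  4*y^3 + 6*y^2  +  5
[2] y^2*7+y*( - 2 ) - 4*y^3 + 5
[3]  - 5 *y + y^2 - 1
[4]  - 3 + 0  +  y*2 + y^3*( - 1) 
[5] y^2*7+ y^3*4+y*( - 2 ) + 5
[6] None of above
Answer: 2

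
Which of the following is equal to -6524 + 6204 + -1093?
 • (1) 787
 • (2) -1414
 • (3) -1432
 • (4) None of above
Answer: 4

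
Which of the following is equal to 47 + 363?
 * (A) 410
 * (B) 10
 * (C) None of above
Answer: A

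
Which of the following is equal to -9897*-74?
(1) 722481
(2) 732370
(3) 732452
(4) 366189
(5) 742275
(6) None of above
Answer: 6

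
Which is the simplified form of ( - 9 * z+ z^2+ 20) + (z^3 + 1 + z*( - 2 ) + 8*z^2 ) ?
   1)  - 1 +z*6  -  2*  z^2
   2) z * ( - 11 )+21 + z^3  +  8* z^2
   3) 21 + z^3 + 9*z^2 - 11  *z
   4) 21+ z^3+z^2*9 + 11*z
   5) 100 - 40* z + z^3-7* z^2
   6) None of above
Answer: 3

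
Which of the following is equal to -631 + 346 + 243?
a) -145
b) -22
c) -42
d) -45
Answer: c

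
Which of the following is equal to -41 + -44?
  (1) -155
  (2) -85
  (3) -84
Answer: 2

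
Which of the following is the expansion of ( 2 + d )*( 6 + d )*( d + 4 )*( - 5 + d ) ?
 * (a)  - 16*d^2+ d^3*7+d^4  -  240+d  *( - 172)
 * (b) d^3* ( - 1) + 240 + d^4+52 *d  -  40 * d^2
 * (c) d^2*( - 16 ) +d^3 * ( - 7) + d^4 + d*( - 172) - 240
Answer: a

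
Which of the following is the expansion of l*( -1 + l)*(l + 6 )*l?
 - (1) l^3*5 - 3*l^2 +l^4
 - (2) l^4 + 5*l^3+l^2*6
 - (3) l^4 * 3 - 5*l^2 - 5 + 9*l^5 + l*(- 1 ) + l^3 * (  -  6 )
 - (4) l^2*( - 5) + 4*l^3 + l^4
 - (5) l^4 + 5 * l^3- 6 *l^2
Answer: 5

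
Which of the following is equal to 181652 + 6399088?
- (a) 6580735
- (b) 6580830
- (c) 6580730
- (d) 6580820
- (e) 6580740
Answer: e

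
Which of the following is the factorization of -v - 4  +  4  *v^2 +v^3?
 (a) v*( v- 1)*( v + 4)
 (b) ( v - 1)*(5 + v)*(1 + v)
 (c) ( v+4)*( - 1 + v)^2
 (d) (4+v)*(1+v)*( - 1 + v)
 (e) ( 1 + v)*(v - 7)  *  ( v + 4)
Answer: d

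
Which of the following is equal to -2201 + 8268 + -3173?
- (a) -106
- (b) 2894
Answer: b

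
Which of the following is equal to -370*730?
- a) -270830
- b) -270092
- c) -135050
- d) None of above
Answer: d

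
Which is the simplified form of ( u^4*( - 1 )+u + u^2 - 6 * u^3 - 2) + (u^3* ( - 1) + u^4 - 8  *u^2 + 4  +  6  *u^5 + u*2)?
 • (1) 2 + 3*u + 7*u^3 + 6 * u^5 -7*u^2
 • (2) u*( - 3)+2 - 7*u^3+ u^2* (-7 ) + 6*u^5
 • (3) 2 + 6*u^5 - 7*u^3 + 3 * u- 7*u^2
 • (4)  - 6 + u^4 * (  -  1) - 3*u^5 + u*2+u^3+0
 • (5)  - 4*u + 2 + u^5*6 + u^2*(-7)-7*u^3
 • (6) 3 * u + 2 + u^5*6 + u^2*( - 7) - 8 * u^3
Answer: 3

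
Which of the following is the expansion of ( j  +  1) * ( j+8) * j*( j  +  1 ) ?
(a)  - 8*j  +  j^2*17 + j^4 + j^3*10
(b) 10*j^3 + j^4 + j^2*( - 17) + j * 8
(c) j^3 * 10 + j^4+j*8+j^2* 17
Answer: c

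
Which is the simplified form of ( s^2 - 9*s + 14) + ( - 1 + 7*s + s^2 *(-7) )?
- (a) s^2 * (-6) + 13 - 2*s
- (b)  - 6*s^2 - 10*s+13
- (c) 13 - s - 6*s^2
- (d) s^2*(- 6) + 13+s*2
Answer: a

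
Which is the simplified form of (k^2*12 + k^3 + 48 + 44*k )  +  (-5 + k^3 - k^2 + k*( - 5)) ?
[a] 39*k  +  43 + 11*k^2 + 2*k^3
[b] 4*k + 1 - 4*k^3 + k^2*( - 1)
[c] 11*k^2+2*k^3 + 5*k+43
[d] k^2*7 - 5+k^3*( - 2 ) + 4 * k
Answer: a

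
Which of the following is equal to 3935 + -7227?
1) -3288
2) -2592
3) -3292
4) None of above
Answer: 3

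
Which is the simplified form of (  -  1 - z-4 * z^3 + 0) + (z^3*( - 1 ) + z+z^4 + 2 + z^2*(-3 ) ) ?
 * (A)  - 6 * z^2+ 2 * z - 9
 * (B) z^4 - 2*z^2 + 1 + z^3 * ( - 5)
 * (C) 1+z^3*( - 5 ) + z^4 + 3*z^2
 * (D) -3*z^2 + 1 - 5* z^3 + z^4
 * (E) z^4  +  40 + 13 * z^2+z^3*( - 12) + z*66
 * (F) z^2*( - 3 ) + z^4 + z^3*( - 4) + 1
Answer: D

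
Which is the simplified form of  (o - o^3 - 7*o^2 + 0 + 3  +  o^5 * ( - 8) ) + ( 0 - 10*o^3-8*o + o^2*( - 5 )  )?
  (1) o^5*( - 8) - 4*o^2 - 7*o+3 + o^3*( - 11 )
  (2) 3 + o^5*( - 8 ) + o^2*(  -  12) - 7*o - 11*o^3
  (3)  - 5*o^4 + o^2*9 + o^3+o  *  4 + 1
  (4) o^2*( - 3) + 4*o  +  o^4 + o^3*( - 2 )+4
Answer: 2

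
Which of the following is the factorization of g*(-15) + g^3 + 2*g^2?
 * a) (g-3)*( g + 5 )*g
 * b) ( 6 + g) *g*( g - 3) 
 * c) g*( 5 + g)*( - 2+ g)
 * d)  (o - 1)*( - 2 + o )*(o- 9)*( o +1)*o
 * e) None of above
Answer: a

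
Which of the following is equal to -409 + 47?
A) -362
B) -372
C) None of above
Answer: A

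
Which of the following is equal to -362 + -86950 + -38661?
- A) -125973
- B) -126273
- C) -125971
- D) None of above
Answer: A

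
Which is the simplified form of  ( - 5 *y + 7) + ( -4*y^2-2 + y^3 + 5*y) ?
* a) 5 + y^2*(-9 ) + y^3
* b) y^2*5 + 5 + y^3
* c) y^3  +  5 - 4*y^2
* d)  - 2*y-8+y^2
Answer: c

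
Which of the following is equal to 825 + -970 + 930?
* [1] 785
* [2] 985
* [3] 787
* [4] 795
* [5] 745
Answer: 1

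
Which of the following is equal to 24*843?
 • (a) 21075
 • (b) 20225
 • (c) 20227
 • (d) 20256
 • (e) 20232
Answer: e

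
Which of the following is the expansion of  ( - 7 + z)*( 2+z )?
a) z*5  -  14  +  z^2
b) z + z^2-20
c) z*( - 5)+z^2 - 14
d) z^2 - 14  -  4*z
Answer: c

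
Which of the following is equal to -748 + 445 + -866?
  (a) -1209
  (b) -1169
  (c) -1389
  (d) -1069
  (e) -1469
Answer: b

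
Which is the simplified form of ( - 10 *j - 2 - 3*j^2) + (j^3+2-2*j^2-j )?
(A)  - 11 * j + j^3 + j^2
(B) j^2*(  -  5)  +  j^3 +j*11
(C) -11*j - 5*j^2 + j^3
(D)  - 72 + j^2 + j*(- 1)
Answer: C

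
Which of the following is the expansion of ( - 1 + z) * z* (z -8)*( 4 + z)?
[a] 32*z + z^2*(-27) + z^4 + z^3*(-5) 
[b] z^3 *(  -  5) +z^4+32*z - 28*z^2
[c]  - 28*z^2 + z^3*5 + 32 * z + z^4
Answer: b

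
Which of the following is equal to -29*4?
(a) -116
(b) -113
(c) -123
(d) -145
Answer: a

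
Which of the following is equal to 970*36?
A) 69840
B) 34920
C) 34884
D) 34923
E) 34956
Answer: B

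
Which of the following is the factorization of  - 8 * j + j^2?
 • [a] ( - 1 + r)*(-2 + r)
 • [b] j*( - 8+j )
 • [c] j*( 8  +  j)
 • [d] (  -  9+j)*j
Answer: b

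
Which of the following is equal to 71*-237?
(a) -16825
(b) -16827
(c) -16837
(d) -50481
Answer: b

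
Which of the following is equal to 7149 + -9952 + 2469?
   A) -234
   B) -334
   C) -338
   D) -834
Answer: B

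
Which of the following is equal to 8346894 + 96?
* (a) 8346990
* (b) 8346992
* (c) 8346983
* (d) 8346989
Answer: a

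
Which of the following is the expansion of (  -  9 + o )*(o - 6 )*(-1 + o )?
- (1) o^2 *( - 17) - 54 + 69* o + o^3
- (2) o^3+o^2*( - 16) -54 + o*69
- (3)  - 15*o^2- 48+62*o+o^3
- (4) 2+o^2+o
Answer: 2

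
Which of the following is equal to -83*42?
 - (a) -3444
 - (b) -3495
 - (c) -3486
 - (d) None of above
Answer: c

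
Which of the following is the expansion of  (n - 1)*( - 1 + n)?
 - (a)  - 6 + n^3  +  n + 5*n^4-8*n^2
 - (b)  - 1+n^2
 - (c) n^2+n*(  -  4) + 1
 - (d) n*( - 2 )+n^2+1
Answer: d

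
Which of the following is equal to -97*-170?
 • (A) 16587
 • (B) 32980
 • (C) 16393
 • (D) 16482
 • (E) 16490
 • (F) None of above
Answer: E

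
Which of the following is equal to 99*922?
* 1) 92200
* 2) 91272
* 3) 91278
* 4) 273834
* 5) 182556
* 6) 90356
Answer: 3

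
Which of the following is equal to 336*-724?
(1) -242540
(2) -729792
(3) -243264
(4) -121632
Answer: 3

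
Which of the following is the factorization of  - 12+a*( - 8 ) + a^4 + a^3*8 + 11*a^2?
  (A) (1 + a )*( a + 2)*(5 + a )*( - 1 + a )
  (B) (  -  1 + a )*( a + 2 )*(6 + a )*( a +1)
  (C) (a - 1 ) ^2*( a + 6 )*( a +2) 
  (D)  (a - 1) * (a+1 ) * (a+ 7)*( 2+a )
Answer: B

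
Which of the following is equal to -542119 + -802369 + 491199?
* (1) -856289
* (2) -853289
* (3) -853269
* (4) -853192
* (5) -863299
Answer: 2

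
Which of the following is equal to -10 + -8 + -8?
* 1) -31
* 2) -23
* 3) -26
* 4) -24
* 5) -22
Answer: 3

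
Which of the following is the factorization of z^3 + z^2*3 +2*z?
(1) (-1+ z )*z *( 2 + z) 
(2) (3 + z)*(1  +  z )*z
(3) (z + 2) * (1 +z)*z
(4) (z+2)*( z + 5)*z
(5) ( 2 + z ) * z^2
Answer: 3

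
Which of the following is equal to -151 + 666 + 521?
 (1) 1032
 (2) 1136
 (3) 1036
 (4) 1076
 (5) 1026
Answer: 3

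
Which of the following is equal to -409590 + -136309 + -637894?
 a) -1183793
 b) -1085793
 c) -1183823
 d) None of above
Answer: a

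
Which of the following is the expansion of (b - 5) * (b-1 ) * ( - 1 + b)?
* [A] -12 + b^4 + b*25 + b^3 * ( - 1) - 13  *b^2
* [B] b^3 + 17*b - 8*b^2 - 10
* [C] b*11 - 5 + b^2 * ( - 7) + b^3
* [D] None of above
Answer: C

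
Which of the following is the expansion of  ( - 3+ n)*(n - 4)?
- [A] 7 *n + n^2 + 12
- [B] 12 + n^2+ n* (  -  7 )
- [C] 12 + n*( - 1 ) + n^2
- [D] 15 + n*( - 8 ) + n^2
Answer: B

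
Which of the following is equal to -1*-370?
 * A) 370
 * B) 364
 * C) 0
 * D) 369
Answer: A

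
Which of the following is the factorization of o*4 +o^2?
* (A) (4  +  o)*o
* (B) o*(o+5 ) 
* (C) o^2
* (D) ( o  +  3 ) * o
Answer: A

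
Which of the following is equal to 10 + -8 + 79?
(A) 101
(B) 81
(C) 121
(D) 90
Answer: B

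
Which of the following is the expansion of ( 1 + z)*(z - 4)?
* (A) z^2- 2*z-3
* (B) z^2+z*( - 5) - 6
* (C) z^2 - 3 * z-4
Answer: C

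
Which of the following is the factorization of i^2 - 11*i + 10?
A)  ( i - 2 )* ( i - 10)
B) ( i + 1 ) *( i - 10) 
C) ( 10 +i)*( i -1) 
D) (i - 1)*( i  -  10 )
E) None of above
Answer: D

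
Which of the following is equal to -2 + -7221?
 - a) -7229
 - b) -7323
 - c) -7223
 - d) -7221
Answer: c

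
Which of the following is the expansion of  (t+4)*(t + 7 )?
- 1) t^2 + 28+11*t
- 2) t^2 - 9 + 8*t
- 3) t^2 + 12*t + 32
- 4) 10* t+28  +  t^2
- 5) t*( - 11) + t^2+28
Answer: 1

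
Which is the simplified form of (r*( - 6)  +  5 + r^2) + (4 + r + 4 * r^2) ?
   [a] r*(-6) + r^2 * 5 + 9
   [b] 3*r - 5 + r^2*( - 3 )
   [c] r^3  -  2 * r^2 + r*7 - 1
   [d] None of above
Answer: d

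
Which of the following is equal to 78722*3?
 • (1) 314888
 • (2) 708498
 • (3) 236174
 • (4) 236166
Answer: 4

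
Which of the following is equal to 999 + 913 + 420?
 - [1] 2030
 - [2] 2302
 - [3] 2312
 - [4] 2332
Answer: 4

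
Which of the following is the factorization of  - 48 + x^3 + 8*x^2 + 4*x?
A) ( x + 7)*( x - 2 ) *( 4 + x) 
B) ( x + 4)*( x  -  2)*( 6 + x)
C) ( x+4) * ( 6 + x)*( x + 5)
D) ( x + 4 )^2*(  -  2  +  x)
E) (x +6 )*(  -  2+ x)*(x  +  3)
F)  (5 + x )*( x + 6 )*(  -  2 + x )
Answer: B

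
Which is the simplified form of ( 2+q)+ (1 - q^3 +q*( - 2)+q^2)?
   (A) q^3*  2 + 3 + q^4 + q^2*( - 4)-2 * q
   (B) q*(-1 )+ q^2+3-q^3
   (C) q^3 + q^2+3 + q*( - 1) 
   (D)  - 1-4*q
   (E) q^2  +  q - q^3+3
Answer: B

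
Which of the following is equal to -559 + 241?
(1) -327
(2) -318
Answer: 2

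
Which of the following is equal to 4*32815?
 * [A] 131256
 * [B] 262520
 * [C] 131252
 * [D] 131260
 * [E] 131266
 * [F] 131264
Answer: D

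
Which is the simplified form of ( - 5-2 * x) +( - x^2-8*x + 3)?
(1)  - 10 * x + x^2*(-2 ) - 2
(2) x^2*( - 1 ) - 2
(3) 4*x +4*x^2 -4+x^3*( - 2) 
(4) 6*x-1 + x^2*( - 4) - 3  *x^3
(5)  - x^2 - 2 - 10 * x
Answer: 5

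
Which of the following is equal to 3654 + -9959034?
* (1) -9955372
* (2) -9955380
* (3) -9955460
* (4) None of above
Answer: 2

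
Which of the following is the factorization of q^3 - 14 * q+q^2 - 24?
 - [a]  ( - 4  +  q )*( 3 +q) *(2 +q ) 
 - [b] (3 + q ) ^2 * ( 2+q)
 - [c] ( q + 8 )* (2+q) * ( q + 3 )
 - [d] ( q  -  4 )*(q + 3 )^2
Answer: a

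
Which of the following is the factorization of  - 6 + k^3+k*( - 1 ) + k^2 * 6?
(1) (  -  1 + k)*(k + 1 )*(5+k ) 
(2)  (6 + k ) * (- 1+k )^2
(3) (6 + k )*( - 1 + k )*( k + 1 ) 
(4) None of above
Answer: 3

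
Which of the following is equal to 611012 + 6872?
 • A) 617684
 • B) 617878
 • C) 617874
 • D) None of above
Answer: D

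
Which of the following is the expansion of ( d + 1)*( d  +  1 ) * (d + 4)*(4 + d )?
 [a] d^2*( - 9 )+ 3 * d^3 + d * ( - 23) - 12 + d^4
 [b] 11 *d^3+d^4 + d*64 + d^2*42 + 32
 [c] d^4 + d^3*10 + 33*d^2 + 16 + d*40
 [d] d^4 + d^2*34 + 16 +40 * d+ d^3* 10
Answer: c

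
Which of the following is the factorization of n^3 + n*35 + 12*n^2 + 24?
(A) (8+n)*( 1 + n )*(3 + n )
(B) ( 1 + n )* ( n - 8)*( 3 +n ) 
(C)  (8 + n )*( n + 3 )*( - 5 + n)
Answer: A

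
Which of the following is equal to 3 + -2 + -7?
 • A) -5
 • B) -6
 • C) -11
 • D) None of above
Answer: B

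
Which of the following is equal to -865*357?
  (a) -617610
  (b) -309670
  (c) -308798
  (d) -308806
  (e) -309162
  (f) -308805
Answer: f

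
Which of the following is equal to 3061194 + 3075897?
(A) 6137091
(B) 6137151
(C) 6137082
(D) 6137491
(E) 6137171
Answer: A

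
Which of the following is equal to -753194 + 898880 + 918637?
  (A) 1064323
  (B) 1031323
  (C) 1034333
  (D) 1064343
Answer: A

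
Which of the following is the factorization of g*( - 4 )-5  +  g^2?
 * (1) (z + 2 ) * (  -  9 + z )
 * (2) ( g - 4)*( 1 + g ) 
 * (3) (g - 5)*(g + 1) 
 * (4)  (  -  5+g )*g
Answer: 3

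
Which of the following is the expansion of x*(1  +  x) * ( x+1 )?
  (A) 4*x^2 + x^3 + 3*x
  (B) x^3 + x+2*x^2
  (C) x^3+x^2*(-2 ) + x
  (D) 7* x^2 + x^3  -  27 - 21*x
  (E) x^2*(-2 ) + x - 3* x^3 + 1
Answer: B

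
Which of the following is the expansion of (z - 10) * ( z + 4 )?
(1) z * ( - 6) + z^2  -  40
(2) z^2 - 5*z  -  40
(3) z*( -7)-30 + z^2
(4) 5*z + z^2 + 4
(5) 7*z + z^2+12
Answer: 1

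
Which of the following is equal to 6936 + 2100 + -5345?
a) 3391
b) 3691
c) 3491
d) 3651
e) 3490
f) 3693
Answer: b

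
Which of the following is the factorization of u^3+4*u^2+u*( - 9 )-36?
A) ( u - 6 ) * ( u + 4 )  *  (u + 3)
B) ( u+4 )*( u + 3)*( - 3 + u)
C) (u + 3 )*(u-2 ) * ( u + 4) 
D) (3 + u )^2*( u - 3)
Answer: B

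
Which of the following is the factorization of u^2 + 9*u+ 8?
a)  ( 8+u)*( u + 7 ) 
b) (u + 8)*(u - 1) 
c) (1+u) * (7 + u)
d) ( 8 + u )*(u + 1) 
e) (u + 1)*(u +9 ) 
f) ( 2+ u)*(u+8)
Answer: d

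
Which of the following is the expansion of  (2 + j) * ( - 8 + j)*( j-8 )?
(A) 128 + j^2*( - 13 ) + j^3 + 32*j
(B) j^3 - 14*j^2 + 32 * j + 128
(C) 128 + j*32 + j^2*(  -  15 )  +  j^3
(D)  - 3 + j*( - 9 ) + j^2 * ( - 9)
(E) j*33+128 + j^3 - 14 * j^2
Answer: B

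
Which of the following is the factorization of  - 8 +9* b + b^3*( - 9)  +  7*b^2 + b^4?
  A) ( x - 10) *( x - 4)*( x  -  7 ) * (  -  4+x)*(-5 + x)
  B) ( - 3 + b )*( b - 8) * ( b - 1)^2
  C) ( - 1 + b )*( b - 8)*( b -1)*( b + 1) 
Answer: C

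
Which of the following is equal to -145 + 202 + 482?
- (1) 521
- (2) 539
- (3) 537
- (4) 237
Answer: 2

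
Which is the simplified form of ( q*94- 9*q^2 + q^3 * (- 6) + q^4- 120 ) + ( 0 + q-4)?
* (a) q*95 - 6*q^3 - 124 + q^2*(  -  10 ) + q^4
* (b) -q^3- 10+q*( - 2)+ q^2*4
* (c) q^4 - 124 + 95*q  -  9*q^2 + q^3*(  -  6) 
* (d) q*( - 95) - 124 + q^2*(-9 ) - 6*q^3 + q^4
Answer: c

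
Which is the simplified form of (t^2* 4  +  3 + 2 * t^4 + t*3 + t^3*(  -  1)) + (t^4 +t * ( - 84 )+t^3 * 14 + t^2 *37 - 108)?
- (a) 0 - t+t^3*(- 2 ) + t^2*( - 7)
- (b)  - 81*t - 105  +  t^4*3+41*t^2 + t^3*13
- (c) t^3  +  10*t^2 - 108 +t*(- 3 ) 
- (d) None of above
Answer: b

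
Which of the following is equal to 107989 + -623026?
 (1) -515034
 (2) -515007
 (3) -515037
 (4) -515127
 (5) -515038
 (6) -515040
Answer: 3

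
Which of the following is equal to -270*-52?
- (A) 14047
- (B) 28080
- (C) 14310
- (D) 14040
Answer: D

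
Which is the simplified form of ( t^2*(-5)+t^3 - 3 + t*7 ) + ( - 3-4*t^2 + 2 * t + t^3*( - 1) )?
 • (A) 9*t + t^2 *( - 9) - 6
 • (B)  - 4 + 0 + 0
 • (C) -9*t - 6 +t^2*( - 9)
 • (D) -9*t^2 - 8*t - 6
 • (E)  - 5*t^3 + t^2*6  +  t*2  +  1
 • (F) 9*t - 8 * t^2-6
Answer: A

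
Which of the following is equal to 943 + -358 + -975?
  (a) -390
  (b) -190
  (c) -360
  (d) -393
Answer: a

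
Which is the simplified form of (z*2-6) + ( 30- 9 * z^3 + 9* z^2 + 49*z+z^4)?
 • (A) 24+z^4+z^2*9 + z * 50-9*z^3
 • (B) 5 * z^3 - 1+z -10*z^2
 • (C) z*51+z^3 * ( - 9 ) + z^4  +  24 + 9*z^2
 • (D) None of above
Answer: C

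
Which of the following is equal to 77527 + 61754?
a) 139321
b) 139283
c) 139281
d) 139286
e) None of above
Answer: c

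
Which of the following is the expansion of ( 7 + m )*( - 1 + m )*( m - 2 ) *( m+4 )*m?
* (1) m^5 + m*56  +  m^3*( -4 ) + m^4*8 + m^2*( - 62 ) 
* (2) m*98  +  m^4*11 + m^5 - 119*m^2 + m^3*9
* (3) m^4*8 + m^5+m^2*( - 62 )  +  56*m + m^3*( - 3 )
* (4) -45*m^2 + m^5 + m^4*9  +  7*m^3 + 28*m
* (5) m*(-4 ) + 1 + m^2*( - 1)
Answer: 3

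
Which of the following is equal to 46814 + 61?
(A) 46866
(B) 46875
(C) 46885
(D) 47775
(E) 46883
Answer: B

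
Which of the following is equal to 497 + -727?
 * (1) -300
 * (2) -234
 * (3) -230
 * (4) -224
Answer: 3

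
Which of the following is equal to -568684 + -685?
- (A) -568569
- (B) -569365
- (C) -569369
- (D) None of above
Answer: C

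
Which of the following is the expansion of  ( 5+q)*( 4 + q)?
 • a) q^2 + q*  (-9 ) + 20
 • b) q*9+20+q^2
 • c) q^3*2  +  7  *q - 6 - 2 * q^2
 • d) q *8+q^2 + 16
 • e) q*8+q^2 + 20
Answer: b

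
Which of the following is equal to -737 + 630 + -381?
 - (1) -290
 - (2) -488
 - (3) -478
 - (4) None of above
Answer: 2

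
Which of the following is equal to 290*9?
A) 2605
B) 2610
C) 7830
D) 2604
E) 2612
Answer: B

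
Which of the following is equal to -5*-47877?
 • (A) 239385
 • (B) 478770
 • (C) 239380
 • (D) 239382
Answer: A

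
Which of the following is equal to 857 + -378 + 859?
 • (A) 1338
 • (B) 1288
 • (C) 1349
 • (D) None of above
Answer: A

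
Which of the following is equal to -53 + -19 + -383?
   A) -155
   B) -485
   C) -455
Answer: C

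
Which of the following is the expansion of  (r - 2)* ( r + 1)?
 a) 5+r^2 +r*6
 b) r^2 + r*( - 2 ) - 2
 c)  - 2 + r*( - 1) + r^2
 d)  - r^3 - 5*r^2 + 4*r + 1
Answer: c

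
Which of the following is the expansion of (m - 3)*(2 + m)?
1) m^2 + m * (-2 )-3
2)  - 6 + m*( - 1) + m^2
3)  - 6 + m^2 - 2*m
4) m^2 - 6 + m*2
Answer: 2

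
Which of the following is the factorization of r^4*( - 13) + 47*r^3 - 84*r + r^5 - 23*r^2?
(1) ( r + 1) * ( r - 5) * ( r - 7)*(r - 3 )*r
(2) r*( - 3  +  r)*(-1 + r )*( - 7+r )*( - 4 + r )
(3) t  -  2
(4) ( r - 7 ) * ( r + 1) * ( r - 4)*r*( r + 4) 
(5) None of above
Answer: 5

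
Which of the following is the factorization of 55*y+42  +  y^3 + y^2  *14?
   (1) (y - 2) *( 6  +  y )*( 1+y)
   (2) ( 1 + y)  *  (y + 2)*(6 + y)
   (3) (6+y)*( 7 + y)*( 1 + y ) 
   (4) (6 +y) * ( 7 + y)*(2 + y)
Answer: 3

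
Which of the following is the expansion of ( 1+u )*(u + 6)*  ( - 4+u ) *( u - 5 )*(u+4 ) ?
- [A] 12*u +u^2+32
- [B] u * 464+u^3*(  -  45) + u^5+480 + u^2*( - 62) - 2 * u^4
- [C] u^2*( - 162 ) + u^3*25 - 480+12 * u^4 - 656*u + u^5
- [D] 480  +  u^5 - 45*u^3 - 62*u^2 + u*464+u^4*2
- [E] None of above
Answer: D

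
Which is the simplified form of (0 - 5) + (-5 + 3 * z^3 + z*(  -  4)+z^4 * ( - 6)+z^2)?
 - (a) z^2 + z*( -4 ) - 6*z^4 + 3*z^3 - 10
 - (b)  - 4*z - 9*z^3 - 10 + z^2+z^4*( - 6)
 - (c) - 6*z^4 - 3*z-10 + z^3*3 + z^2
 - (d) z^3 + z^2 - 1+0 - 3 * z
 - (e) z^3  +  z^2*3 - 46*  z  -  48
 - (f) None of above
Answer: a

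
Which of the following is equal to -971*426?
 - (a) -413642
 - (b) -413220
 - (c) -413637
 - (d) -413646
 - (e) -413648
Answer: d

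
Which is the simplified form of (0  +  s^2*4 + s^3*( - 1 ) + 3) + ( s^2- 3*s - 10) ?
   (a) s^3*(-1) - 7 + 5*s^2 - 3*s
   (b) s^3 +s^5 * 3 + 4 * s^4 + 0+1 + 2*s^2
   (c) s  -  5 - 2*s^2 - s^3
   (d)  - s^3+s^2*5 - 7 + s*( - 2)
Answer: a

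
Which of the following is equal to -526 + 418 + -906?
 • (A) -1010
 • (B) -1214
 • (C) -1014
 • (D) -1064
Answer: C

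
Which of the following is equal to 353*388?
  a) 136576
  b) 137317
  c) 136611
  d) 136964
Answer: d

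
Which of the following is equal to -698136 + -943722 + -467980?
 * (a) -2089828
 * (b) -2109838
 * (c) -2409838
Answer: b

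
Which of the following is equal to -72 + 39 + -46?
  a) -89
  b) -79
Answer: b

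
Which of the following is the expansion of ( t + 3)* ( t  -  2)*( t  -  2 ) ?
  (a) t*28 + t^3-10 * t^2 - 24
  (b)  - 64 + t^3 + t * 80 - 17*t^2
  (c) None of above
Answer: c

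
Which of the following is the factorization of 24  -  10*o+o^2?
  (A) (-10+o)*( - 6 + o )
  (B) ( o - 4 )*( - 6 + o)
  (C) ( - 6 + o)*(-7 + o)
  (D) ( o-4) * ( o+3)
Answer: B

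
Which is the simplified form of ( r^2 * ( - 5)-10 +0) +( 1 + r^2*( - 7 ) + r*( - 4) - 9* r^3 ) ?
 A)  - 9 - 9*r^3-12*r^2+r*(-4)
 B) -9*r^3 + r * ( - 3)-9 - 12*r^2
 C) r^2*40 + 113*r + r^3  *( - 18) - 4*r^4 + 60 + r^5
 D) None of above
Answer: A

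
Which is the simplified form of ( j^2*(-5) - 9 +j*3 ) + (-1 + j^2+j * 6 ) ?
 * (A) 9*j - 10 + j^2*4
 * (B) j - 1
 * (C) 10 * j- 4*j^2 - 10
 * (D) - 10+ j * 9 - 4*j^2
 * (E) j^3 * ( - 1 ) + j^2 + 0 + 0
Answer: D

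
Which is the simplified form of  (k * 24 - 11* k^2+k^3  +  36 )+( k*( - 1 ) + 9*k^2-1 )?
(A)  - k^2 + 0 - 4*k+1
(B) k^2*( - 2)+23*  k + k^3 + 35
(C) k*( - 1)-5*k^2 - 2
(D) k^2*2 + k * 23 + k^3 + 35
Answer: B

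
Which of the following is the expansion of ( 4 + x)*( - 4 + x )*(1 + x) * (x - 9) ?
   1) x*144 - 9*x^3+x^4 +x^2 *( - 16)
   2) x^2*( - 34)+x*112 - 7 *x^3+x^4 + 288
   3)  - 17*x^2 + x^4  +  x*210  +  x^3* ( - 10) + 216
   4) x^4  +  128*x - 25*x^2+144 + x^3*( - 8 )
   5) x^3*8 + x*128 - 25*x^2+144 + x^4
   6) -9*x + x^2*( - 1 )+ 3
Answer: 4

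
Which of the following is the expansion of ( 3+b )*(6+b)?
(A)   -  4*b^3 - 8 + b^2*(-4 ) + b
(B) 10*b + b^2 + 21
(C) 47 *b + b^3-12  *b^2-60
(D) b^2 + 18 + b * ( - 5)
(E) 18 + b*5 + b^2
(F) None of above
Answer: F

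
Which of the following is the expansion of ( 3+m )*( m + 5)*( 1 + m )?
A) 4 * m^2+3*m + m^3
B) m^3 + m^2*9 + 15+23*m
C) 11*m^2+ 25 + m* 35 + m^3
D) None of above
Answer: B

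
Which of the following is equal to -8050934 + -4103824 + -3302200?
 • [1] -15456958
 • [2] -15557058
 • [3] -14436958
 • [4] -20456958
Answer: 1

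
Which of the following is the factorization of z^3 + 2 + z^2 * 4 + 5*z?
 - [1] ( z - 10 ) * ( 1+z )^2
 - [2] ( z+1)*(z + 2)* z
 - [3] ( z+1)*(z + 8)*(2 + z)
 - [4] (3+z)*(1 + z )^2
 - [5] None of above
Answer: 5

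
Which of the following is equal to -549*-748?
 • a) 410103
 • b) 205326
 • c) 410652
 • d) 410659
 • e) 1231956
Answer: c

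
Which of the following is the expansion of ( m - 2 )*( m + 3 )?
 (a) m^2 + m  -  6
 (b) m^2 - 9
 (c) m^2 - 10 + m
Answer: a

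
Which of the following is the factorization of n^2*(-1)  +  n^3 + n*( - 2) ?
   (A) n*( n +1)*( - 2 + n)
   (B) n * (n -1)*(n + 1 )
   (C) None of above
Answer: A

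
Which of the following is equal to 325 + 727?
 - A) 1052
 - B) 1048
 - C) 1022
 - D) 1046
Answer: A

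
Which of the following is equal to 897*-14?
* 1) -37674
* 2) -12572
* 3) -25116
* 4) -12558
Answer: 4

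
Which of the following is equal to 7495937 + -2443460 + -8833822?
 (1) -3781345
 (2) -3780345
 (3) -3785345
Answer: 1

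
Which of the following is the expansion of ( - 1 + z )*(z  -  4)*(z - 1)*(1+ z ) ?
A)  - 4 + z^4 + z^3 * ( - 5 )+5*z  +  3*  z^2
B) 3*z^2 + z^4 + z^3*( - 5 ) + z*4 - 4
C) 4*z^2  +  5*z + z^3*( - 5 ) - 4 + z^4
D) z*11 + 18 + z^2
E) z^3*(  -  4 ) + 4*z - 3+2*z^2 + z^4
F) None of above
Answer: A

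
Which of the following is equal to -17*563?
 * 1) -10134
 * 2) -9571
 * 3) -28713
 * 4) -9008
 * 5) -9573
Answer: 2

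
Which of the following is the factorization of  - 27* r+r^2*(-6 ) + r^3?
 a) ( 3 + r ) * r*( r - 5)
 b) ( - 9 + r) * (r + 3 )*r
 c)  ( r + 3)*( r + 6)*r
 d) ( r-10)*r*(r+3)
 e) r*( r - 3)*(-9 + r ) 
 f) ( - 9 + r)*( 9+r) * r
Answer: b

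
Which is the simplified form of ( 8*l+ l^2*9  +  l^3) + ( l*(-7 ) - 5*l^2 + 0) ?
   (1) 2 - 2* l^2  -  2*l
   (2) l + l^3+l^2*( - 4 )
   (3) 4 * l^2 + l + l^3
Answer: 3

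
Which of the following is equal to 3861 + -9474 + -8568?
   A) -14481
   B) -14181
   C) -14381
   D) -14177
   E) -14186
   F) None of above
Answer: B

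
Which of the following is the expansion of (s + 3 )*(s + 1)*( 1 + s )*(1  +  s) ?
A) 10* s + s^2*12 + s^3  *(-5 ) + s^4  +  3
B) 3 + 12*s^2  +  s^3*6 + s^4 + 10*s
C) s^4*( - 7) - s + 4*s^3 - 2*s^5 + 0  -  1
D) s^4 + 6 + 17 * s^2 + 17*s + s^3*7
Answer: B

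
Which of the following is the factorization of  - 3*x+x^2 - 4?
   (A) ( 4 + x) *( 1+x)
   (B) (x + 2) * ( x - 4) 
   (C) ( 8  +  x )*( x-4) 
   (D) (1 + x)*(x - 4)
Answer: D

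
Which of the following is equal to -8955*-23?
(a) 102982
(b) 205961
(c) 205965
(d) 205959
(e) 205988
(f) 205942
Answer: c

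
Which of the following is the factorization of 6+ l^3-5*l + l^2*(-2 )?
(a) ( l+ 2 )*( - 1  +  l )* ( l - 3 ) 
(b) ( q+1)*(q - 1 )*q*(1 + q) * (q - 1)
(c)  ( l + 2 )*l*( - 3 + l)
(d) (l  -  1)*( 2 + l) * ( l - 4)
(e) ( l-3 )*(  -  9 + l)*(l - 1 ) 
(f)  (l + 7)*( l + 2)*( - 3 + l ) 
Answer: a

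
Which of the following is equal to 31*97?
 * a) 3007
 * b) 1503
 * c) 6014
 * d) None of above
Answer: a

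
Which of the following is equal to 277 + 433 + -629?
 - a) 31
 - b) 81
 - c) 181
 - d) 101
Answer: b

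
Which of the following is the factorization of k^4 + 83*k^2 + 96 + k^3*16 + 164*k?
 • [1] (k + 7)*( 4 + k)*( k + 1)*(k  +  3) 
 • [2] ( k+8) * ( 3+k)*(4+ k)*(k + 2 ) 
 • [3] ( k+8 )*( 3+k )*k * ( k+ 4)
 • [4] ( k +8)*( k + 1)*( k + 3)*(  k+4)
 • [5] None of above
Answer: 4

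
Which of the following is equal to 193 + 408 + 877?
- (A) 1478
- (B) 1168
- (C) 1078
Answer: A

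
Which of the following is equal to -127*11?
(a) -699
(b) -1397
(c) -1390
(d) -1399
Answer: b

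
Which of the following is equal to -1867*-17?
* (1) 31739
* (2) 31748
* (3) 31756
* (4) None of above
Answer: 1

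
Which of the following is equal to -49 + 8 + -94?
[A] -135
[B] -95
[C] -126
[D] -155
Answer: A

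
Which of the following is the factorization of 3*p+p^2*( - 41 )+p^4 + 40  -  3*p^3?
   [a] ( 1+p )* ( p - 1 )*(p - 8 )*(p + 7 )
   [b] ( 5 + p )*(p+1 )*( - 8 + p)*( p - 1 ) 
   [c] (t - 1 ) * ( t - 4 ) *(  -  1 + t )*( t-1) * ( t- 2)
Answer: b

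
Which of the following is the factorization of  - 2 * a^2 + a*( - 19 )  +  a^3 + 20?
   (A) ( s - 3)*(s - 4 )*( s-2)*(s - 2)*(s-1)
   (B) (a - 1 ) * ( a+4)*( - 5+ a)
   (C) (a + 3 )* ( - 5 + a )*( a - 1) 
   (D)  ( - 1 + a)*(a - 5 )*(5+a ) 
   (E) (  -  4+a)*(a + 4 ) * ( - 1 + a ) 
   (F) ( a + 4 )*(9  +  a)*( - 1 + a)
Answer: B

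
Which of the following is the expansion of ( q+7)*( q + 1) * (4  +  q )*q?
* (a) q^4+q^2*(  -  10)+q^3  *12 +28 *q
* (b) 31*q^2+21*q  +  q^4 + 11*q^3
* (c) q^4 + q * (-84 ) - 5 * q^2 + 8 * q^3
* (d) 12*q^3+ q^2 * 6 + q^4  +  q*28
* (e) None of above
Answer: e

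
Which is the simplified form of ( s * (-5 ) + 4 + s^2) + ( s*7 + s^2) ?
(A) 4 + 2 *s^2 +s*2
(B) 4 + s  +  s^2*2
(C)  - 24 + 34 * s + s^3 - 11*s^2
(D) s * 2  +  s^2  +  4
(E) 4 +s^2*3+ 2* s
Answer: A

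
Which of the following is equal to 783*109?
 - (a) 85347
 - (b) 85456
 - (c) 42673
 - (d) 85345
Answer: a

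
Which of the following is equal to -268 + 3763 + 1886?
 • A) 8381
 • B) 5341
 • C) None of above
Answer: C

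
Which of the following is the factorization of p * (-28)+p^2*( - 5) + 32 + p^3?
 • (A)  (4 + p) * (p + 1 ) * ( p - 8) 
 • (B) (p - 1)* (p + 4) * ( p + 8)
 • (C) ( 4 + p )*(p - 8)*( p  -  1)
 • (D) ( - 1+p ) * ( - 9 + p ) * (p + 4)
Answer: C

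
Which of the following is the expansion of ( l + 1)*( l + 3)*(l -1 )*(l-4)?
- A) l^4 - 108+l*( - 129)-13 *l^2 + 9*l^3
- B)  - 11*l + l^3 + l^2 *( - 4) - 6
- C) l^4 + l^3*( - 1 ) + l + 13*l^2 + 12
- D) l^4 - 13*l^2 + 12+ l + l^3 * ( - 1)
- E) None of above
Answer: D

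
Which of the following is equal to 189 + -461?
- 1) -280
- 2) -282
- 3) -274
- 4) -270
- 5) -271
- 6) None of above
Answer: 6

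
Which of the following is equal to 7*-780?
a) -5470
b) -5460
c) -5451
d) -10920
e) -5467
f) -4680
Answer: b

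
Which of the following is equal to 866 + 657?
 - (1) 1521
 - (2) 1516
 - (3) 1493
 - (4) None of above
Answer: 4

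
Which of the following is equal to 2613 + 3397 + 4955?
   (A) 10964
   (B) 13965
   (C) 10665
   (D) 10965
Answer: D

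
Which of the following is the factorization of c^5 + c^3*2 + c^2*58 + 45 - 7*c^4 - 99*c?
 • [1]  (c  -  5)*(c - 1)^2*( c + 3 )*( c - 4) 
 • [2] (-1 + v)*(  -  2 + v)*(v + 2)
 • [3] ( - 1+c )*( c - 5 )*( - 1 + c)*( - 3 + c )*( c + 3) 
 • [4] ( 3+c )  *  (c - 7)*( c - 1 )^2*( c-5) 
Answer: 3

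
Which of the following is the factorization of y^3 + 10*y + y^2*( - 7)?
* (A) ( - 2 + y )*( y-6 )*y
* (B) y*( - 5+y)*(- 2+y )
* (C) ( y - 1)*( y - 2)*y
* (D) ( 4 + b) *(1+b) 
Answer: B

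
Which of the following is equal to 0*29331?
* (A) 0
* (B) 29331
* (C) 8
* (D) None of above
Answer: A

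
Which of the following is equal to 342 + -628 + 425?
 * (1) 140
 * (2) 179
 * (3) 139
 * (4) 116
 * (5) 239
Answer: 3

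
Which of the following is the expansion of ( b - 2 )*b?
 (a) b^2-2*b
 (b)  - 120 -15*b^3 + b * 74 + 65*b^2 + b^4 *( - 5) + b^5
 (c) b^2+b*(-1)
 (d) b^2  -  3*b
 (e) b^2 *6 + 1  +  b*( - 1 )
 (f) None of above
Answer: a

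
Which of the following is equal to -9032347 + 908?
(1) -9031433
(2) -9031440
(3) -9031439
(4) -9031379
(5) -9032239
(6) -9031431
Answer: 3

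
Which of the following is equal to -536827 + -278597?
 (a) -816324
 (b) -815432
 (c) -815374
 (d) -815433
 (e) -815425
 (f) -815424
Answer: f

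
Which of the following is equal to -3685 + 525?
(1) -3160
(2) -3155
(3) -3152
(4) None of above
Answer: 1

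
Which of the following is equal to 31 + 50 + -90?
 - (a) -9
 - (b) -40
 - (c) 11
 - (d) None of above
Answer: a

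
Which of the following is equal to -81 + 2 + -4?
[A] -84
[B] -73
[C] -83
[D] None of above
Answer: C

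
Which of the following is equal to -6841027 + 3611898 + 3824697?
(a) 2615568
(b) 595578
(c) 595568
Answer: c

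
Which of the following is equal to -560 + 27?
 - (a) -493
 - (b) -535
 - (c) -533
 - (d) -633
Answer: c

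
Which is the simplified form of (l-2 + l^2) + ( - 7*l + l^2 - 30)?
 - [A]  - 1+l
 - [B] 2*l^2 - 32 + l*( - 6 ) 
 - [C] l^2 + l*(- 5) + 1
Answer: B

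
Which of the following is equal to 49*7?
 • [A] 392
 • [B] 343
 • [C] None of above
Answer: B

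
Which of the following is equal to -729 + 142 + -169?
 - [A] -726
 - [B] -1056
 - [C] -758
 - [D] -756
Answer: D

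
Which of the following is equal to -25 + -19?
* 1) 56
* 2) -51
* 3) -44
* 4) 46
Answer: 3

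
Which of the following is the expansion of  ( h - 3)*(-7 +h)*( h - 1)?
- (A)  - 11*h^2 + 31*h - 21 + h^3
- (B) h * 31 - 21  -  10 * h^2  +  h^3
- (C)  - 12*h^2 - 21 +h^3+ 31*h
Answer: A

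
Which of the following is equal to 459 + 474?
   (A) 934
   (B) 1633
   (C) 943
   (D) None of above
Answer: D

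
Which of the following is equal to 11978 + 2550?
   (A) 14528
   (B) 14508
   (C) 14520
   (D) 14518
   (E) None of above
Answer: A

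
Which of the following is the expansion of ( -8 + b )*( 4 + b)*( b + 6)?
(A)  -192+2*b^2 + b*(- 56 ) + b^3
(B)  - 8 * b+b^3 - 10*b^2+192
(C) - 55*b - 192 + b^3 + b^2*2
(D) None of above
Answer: A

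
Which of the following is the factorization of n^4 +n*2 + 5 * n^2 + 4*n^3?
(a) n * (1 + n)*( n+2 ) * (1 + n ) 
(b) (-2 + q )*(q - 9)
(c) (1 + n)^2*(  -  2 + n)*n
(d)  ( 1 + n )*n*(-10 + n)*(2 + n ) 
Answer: a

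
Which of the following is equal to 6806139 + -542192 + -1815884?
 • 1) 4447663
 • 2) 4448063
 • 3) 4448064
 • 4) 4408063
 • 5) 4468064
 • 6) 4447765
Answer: 2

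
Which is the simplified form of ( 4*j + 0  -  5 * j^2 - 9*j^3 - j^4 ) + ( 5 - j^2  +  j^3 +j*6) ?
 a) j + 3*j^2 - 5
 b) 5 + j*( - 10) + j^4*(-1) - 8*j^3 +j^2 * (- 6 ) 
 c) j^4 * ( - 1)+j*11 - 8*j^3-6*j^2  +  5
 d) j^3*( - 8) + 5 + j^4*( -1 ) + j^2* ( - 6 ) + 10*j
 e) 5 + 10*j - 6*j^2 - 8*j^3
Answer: d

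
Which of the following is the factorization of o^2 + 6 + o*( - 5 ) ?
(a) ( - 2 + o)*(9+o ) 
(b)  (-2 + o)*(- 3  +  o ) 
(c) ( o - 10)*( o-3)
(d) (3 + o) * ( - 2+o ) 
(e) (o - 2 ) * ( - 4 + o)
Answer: b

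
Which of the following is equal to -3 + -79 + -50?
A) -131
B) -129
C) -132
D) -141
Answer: C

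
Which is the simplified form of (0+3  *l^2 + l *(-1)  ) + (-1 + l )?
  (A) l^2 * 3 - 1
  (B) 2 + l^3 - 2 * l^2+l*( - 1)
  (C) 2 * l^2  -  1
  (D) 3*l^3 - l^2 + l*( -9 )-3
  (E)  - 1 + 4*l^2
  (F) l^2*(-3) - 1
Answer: A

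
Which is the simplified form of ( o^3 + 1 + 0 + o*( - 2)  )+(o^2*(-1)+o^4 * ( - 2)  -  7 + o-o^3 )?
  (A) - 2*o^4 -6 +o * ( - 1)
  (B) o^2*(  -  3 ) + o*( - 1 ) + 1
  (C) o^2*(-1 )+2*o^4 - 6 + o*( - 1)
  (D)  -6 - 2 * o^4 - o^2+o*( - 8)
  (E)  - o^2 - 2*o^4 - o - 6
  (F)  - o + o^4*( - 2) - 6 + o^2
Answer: E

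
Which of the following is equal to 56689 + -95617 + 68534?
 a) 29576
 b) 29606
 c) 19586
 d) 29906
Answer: b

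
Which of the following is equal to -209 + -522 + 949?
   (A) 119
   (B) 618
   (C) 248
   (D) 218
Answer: D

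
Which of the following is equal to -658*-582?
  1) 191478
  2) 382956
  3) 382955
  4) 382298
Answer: 2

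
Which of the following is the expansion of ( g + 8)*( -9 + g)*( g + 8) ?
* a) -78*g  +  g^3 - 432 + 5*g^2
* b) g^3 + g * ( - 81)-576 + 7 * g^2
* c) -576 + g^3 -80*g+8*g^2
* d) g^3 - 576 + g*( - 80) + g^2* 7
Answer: d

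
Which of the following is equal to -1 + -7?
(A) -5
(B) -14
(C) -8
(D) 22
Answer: C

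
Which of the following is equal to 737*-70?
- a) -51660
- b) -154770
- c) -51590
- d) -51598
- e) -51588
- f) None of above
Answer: c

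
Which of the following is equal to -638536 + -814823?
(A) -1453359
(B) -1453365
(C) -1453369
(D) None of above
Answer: A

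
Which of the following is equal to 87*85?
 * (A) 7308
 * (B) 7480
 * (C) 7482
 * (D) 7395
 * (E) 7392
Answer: D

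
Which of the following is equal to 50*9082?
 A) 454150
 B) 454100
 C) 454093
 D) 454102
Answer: B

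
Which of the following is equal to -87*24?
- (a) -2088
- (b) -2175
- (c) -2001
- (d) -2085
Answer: a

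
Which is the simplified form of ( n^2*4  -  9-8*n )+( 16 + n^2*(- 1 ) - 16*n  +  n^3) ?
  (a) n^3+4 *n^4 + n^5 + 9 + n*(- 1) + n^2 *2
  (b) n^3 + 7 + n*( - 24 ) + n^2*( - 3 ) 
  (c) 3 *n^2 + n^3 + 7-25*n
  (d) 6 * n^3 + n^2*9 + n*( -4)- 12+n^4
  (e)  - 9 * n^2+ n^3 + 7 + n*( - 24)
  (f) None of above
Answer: f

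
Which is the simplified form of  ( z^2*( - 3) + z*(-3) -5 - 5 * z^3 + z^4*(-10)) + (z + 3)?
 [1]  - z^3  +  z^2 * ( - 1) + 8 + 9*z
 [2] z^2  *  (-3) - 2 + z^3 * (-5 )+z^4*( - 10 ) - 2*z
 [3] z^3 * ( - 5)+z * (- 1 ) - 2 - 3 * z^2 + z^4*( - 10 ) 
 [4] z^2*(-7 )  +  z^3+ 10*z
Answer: 2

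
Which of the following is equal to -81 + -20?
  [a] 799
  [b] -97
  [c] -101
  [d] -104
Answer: c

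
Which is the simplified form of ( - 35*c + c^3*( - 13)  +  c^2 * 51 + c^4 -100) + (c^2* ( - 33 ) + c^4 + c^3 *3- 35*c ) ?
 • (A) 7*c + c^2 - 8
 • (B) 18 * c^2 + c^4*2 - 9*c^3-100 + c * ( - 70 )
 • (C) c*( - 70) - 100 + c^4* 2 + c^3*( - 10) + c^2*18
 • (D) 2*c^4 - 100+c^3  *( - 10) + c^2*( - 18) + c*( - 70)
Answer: C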